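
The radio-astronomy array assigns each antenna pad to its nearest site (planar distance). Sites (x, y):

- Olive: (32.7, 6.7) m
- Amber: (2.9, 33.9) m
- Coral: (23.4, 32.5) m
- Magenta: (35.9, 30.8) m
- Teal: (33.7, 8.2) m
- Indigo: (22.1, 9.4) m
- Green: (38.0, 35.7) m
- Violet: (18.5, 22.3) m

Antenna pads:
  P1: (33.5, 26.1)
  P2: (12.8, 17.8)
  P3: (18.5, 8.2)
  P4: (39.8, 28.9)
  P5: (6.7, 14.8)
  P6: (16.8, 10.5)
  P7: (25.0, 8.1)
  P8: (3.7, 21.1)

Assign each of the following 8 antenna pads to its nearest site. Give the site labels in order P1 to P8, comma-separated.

Magenta, Violet, Indigo, Magenta, Violet, Indigo, Indigo, Amber

P1 → Magenta (d²=27.85)
P2 → Violet (d²=52.74)
P3 → Indigo (d²=14.40)
P4 → Magenta (d²=18.82)
P5 → Violet (d²=195.49)
P6 → Indigo (d²=29.30)
P7 → Indigo (d²=10.10)
P8 → Amber (d²=164.48)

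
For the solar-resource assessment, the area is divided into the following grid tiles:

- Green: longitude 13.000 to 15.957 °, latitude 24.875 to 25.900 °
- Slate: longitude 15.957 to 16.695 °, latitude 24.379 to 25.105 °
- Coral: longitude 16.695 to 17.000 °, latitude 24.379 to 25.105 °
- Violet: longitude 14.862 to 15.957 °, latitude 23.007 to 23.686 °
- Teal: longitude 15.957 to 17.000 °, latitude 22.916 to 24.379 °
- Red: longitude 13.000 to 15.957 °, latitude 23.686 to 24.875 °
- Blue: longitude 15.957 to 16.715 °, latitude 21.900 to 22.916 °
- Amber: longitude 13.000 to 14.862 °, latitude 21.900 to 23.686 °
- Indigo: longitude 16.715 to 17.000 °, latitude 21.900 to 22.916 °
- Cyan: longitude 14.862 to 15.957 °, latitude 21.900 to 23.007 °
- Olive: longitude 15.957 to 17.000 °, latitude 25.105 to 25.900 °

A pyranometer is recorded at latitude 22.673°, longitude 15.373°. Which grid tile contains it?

The point has longitude = 15.373 and latitude = 22.673.
Only Cyan satisfies 14.862 ≤ longitude ≤ 15.957 and 21.900 ≤ latitude ≤ 23.007.

Cyan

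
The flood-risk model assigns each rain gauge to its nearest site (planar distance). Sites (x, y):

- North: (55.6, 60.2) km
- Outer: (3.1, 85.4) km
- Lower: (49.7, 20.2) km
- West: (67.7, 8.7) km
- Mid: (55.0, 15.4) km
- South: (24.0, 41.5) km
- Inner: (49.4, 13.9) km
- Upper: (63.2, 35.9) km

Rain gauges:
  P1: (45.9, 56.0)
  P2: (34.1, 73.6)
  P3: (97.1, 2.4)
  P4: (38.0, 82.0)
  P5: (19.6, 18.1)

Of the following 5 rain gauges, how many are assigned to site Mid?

0

P1 → North
P2 → North
P3 → West
P4 → North
P5 → South
0 of the 5 go to Mid.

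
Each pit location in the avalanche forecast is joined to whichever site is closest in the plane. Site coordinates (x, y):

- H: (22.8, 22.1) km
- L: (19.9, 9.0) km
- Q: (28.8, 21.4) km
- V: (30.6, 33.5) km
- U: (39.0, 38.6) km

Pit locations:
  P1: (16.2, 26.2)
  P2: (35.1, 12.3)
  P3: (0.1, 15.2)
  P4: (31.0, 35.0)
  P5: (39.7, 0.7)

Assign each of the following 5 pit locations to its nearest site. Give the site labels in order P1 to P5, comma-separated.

H, Q, L, V, L

P1 → H (d²=60.37)
P2 → Q (d²=122.50)
P3 → L (d²=430.48)
P4 → V (d²=2.41)
P5 → L (d²=460.93)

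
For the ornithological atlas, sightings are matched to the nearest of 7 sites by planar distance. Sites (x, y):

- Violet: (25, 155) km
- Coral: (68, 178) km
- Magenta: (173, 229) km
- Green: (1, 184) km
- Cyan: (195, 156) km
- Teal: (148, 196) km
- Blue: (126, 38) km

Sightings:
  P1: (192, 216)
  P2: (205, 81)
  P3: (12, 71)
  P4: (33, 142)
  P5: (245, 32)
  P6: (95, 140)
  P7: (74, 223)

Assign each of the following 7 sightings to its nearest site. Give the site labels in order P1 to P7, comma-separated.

Magenta, Cyan, Violet, Violet, Blue, Coral, Coral

P1 → Magenta (d²=530.00)
P2 → Cyan (d²=5725.00)
P3 → Violet (d²=7225.00)
P4 → Violet (d²=233.00)
P5 → Blue (d²=14197.00)
P6 → Coral (d²=2173.00)
P7 → Coral (d²=2061.00)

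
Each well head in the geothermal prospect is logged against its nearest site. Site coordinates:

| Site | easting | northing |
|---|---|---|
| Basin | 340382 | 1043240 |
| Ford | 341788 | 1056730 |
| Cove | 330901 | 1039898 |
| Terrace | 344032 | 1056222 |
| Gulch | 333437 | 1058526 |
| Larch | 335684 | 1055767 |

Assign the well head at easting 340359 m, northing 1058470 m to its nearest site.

Squared distances to each site:
Basin: 231953429.000; Ford: 5069641.000; Cove: 434372948.000; Terrace: 18544433.000; Gulch: 47917220.000; Larch: 29161834.000.
Minimum at Ford.

Ford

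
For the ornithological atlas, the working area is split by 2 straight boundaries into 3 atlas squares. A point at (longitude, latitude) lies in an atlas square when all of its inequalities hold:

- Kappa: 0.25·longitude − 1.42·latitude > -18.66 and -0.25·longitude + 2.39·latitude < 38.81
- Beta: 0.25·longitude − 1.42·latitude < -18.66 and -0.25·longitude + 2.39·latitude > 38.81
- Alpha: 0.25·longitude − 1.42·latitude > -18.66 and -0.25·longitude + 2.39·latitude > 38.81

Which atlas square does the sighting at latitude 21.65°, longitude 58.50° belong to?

0.25·58.50 − 1.42·21.65 = -16.118, which is > -18.66
-0.25·58.50 + 2.39·21.65 = 37.118, which is < 38.81
This sign pattern matches Kappa.

Kappa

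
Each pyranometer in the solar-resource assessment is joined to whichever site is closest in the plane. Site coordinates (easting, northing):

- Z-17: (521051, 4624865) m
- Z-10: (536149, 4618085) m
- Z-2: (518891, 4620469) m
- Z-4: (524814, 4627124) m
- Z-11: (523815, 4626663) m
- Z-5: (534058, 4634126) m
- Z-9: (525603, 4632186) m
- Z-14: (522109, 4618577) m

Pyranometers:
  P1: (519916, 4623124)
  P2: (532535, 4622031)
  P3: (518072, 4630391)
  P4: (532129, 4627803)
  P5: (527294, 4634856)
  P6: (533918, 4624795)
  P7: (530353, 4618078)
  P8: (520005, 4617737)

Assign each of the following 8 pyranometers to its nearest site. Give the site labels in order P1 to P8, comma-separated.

P1 → Z-17 (d²=4319306.00)
P2 → Z-10 (d²=28631912.00)
P3 → Z-17 (d²=39411117.00)
P4 → Z-5 (d²=43701370.00)
P5 → Z-9 (d²=9988381.00)
P6 → Z-10 (d²=50001461.00)
P7 → Z-10 (d²=33593665.00)
P8 → Z-14 (d²=5132416.00)

Z-17, Z-10, Z-17, Z-5, Z-9, Z-10, Z-10, Z-14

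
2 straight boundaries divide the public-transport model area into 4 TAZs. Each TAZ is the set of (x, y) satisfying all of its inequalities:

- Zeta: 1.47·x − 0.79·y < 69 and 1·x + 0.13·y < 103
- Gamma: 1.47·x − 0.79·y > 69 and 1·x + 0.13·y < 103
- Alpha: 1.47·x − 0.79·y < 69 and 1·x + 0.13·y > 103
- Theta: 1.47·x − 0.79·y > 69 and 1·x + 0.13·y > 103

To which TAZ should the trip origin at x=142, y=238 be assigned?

1.47·142 − 0.79·238 = 20.720, which is < 69
1·142 + 0.13·238 = 172.940, which is > 103
This sign pattern matches Alpha.

Alpha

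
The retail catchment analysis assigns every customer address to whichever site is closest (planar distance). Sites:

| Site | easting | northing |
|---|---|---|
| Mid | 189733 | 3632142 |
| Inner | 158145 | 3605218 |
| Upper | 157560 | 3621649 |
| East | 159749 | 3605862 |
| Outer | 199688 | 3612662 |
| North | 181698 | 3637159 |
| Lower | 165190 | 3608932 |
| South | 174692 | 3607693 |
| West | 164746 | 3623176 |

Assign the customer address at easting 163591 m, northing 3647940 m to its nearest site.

North

Squared distances to each site:
Mid: 932980968.000; Inner: 1854828200.000; Upper: 727589642.000; East: 1785319048.000; Outer: 2547530693.000; North: 444093410.000; Lower: 1524180865.000; South: 1743053210.000; West: 614589721.000.
Minimum at North.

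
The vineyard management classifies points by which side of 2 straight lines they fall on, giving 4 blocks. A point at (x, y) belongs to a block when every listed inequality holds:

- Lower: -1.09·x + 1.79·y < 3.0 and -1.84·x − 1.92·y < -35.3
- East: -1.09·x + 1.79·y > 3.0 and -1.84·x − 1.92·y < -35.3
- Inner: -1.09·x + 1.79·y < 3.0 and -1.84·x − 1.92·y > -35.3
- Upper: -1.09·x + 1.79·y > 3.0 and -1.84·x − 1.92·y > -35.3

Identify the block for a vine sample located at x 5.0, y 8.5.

Upper

-1.09·5.0 + 1.79·8.5 = 9.765, which is > 3.0
-1.84·5.0 − 1.92·8.5 = -25.520, which is > -35.3
This sign pattern matches Upper.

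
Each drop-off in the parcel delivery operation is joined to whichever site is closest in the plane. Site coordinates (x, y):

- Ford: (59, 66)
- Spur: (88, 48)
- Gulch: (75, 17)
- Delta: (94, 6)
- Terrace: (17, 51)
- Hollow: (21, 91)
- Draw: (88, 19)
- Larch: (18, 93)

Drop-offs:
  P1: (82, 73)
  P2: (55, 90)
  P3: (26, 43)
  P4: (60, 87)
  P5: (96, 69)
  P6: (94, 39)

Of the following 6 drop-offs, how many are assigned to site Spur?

2

P1 → Ford
P2 → Ford
P3 → Terrace
P4 → Ford
P5 → Spur
P6 → Spur
2 of the 6 go to Spur.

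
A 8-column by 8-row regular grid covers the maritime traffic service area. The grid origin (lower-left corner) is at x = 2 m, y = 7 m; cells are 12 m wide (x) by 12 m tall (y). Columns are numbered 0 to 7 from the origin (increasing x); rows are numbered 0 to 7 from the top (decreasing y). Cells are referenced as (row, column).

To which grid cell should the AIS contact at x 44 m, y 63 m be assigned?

(3, 3)

Column index: ⌊(44 − 2) / 12⌋ = ⌊3.500⌋ = 3
Row offset from origin: ⌊(63 − 7) / 12⌋ = ⌊4.667⌋ = 4 → row 3 (counted from top)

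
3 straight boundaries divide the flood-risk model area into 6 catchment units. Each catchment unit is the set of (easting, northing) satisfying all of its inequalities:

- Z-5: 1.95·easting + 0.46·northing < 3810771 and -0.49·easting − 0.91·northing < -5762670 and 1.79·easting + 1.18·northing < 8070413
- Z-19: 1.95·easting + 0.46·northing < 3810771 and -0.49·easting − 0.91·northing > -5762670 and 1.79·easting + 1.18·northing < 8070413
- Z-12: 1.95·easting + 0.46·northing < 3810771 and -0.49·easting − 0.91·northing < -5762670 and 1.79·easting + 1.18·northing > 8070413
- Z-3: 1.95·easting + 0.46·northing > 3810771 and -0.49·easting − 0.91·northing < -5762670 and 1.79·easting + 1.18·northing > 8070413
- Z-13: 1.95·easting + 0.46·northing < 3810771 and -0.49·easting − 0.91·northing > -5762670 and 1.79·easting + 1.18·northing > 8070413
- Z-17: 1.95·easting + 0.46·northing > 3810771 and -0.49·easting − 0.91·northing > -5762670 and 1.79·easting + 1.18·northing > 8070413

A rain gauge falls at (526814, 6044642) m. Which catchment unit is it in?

1.95·526814 + 0.46·6044642 = 3807822.620, which is < 3810771
-0.49·526814 − 0.91·6044642 = -5758763.080, which is > -5762670
1.79·526814 + 1.18·6044642 = 8075674.620, which is > 8070413
This sign pattern matches Z-13.

Z-13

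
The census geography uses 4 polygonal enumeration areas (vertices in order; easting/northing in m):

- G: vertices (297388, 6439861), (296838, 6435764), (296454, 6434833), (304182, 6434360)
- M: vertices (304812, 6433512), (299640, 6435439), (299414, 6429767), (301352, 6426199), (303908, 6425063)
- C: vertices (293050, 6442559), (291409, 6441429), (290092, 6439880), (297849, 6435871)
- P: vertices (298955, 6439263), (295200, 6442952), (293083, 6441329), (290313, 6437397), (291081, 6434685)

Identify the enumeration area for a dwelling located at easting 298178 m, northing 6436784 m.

Cast a ray rightward from (298178, 6436784). For each polygon, the edges (by vertex number in listed order) whose endpoints lie on opposite sides of northing = 6436784, where each meets that height, and whether that is right or left of the point:
G: 1–2 at easting≈296974.9 (left), 4–1 at easting≈301188.2 (right) → 1 crossing.
M: no edge straddles that height → 0 crossings.
C: 3–4 at easting≈296082.4 (left), 4–1 at easting≈297193.9 (left) → 0 crossings.
P: 4–5 at easting≈290486.6 (left), 5–1 at easting≈294691.2 (left) → 0 crossings.
Only G has an odd count, so the point is inside G.

G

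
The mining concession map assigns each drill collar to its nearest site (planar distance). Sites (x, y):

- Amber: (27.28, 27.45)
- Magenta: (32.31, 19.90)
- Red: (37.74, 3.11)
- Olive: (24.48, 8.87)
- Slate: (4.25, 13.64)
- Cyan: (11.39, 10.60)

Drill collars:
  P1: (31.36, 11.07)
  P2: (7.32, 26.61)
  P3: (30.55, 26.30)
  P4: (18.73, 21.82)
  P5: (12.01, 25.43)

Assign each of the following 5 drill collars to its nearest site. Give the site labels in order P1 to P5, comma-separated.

Olive, Slate, Amber, Amber, Slate

P1 → Olive (d²=52.17)
P2 → Slate (d²=177.65)
P3 → Amber (d²=12.02)
P4 → Amber (d²=104.80)
P5 → Slate (d²=199.22)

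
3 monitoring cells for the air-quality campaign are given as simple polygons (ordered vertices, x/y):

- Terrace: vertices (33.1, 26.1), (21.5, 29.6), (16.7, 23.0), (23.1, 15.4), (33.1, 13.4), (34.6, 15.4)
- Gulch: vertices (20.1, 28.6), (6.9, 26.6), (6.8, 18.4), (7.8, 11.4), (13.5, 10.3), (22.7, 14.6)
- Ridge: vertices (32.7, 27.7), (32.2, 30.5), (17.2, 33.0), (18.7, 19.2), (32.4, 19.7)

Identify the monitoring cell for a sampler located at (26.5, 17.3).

Terrace

Cast a ray rightward from (26.5, 17.3). For each polygon, the edges (by vertex number in listed order) whose endpoints lie on opposite sides of y = 17.3, where each meets that height, and whether that is right or left of the point:
Terrace: 3–4 at x≈21.50 (left), 6–1 at x≈34.33 (right) → 1 crossing.
Gulch: 3–4 at x≈6.96 (left), 6–1 at x≈22.20 (left) → 0 crossings.
Ridge: no edge straddles that height → 0 crossings.
Only Terrace has an odd count, so the point is inside Terrace.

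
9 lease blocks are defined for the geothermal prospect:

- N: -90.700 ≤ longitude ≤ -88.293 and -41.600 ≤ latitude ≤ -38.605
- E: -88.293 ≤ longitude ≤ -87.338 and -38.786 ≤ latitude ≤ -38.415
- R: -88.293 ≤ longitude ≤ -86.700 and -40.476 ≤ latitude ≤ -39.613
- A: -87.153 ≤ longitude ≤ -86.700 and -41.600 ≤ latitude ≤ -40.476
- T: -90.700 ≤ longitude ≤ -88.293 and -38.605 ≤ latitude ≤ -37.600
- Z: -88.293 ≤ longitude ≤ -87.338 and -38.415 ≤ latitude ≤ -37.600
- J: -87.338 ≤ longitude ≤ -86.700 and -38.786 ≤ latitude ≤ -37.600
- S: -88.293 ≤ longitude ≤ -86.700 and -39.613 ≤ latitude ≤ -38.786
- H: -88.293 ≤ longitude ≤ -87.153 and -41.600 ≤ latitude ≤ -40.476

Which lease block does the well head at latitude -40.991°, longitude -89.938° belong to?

The point has longitude = -89.938 and latitude = -40.991.
Only N satisfies -90.700 ≤ longitude ≤ -88.293 and -41.600 ≤ latitude ≤ -38.605.

N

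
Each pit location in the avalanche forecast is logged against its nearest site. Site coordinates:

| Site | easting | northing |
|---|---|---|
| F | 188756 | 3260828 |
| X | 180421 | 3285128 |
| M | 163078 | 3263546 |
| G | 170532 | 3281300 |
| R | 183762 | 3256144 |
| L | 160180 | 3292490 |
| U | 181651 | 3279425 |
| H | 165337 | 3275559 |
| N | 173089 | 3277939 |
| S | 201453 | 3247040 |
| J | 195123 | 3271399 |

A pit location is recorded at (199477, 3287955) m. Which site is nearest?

Squared distances to each site:
F: 850813970.000; X: 371123065.000; M: 1920686482.000; G: 882102050.000; R: 1258900946.000; L: 1564820434.000; U: 390527176.000; H: 1319200416.000; N: 796646800.000; S: 1677941801.000; J: 293058452.000.
Minimum at J.

J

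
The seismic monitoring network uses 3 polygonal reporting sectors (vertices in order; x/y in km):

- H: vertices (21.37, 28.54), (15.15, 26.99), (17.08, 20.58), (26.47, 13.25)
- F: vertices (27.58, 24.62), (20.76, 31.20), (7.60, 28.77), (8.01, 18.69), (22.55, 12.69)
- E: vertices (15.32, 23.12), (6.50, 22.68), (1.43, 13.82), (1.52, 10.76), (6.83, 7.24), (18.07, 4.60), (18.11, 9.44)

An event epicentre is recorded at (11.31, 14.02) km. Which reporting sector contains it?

Cast a ray rightward from (11.31, 14.02). For each polygon, the edges (by vertex number in listed order) whose endpoints lie on opposite sides of y = 14.02, where each meets that height, and whether that is right or left of the point:
H: 3–4 at x≈25.484 (right), 4–1 at x≈26.213 (right) → 2 crossings.
F: 4–5 at x≈19.327 (right), 5–1 at x≈23.111 (right) → 2 crossings.
E: 2–3 at x≈1.544 (left), 7–1 at x≈17.176 (right) → 1 crossing.
Only E has an odd count, so the point is inside E.

E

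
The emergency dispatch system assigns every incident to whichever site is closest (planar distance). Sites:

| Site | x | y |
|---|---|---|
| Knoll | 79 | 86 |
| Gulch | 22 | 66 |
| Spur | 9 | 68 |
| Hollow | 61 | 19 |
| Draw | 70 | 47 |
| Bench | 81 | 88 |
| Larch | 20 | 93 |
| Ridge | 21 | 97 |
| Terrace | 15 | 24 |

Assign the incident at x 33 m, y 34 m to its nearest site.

Squared distances to each site:
Knoll: 4820.000; Gulch: 1145.000; Spur: 1732.000; Hollow: 1009.000; Draw: 1538.000; Bench: 5220.000; Larch: 3650.000; Ridge: 4113.000; Terrace: 424.000.
Minimum at Terrace.

Terrace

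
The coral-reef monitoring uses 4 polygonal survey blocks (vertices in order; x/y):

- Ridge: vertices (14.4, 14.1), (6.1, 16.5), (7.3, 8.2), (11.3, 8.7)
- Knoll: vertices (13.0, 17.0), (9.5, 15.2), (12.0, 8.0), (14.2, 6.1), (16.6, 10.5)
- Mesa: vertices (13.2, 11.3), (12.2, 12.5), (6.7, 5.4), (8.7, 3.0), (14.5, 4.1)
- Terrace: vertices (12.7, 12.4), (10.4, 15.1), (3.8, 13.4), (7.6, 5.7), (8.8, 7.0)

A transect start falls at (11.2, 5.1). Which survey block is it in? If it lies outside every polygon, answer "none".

Cast a ray rightward from (11.2, 5.1). For each polygon, the edges (by vertex number in listed order) whose endpoints lie on opposite sides of y = 5.1, where each meets that height, and whether that is right or left of the point:
Ridge: no edge straddles that height → 0 crossings.
Knoll: no edge straddles that height → 0 crossings.
Mesa: 3–4 at x≈6.95 (left), 5–1 at x≈14.32 (right) → 1 crossing.
Terrace: no edge straddles that height → 0 crossings.
Only Mesa has an odd count, so the point is inside Mesa.

Mesa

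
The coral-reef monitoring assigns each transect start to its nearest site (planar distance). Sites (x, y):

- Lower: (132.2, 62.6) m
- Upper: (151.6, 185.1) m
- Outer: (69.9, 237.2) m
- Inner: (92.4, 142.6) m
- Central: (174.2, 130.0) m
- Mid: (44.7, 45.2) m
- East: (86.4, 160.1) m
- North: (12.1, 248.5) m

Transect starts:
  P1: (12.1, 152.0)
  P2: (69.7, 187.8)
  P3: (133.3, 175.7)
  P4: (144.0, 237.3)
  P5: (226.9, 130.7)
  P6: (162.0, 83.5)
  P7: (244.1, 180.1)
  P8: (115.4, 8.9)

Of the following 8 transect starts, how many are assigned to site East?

2

P1 → East
P2 → East
P3 → Upper
P4 → Upper
P5 → Central
P6 → Lower
P7 → Central
P8 → Lower
2 of the 8 go to East.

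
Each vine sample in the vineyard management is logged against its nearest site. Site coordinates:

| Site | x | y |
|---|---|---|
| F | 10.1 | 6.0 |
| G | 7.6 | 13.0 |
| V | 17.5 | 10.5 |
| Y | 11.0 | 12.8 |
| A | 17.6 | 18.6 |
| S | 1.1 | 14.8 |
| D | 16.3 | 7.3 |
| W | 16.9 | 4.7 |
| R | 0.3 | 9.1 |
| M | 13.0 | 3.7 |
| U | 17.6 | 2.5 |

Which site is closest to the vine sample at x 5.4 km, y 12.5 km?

G

Squared distances to each site:
F: 64.340; G: 5.090; V: 150.410; Y: 31.450; A: 186.050; S: 23.780; D: 145.850; W: 193.090; R: 37.570; M: 135.200; U: 248.840.
Minimum at G.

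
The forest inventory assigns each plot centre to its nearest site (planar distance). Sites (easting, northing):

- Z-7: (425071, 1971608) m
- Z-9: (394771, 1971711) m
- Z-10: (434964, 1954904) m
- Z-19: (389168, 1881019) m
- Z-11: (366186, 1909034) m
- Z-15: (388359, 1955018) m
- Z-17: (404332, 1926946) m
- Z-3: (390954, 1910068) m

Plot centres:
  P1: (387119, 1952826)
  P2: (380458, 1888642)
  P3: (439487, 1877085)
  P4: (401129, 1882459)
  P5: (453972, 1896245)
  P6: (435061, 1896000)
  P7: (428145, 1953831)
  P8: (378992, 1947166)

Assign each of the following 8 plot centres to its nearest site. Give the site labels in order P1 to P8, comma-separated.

Z-15, Z-19, Z-19, Z-19, Z-17, Z-17, Z-10, Z-15

P1 → Z-15 (d²=6342464.00)
P2 → Z-19 (d²=133974229.00)
P3 → Z-19 (d²=2547478117.00)
P4 → Z-19 (d²=145139121.00)
P5 → Z-17 (d²=3406681001.00)
P6 → Z-17 (d²=1901926357.00)
P7 → Z-10 (d²=47650090.00)
P8 → Z-15 (d²=149394593.00)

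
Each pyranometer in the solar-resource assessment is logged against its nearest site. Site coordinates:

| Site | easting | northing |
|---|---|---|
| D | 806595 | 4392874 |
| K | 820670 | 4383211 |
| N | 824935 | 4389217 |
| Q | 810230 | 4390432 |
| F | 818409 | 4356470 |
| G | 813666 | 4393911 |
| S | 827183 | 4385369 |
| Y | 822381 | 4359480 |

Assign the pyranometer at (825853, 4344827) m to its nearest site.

Squared distances to each site:
D: 2679384773.000; K: 1500194945.000; N: 1971314824.000; Q: 2323894154.000; F: 190972585.000; G: 2557762025.000; S: 1645422664.000; Y: 226765193.000.
Minimum at F.

F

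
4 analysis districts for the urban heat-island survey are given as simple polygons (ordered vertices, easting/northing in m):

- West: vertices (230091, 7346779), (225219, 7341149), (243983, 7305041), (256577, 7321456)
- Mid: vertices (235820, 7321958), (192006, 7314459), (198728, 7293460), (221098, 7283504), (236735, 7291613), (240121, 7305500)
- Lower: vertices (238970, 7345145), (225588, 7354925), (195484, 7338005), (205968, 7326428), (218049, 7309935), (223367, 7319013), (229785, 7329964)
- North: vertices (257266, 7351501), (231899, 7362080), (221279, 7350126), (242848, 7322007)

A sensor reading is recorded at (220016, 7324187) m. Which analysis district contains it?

Lower

Cast a ray rightward from (220016, 7324187). For each polygon, the edges (by vertex number in listed order) whose endpoints lie on opposite sides of northing = 7324187, where each meets that height, and whether that is right or left of the point:
West: 2–3 at easting≈234033.5 (right), 4–1 at easting≈253720.6 (right) → 2 crossings.
Mid: no edge straddles that height → 0 crossings.
Lower: 4–5 at easting≈207609.5 (left), 6–7 at easting≈226399.3 (right) → 1 crossing.
North: 3–4 at easting≈241175.8 (right), 4–1 at easting≈243913.7 (right) → 2 crossings.
Only Lower has an odd count, so the point is inside Lower.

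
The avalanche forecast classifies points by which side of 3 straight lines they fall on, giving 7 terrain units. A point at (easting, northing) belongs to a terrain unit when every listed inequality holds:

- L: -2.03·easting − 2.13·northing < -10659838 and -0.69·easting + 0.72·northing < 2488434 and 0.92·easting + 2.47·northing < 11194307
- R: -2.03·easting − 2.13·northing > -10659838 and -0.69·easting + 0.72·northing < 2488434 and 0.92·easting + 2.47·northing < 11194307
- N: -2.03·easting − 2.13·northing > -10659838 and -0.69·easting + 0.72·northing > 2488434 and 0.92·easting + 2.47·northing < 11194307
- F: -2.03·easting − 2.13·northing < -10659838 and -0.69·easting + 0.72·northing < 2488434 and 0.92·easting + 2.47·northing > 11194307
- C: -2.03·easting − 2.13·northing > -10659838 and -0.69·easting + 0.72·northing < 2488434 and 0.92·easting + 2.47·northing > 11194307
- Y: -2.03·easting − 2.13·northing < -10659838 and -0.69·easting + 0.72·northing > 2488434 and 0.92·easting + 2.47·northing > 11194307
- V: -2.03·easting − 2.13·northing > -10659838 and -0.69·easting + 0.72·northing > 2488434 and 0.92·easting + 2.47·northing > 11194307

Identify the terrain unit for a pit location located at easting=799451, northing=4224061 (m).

N

-2.03·799451 − 2.13·4224061 = -10620135.460, which is > -10659838
-0.69·799451 + 0.72·4224061 = 2489702.730, which is > 2488434
0.92·799451 + 2.47·4224061 = 11168925.590, which is < 11194307
This sign pattern matches N.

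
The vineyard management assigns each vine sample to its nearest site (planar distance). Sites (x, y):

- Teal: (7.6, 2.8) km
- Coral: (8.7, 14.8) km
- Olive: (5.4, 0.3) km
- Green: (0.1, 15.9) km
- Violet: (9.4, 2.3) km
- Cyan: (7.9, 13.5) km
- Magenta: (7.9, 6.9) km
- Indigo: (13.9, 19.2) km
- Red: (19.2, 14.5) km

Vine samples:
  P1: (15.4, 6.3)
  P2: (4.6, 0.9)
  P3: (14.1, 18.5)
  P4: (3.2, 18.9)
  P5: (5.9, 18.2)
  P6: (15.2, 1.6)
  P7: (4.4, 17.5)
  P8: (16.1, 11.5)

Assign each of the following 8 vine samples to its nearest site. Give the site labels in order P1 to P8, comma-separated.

Violet, Olive, Indigo, Green, Coral, Violet, Green, Red

P1 → Violet (d²=52.00)
P2 → Olive (d²=1.00)
P3 → Indigo (d²=0.53)
P4 → Green (d²=18.61)
P5 → Coral (d²=19.40)
P6 → Violet (d²=34.13)
P7 → Green (d²=21.05)
P8 → Red (d²=18.61)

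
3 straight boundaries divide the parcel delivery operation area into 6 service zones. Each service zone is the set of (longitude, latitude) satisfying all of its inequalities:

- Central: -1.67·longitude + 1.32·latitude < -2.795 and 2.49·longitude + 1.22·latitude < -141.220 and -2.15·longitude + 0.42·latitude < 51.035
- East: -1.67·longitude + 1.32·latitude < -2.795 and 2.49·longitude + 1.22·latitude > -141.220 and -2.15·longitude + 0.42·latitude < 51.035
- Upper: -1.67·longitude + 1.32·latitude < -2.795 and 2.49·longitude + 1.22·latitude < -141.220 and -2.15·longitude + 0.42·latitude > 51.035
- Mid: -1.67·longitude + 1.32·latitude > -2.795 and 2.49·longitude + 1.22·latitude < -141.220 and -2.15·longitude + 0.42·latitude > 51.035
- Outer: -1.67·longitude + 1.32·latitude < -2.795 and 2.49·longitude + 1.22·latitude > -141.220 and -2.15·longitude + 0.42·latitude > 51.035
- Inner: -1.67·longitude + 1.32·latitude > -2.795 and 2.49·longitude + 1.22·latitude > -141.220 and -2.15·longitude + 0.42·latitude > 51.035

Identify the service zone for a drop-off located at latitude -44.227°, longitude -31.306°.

-1.67·-31.306 + 1.32·-44.227 = -6.099, which is < -2.795
2.49·-31.306 + 1.22·-44.227 = -131.909, which is > -141.220
-2.15·-31.306 + 0.42·-44.227 = 48.733, which is < 51.035
This sign pattern matches East.

East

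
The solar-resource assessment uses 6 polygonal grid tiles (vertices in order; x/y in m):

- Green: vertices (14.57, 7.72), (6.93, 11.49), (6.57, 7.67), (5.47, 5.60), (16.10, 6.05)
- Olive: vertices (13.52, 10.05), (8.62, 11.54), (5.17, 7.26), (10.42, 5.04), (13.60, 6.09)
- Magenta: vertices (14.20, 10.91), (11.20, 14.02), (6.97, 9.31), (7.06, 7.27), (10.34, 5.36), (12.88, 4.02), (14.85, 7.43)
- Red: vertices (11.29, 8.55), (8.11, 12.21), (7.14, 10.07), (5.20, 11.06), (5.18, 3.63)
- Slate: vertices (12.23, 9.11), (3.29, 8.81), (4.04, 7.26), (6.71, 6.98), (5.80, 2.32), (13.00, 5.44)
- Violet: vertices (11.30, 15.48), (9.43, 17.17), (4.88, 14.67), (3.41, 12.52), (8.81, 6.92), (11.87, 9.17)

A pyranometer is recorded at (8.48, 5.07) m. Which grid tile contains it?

Slate

Cast a ray rightward from (8.48, 5.07). For each polygon, the edges (by vertex number in listed order) whose endpoints lie on opposite sides of y = 5.07, where each meets that height, and whether that is right or left of the point:
Green: no edge straddles that height → 0 crossings.
Olive: 3–4 at x≈10.349 (right), 4–5 at x≈10.511 (right) → 2 crossings.
Magenta: 5–6 at x≈10.890 (right), 6–7 at x≈13.487 (right) → 2 crossings.
Red: 4–5 at x≈5.184 (left), 5–1 at x≈6.968 (left) → 0 crossings.
Slate: 4–5 at x≈6.337 (left), 5–6 at x≈12.146 (right) → 1 crossing.
Violet: no edge straddles that height → 0 crossings.
Only Slate has an odd count, so the point is inside Slate.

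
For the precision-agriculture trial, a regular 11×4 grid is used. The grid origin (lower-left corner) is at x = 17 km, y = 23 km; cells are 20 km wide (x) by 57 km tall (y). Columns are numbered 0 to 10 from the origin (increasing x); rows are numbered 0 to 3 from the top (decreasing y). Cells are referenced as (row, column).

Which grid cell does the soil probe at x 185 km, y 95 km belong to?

Column index: ⌊(185 − 17) / 20⌋ = ⌊8.400⌋ = 8
Row offset from origin: ⌊(95 − 23) / 57⌋ = ⌊1.263⌋ = 1 → row 2 (counted from top)

(2, 8)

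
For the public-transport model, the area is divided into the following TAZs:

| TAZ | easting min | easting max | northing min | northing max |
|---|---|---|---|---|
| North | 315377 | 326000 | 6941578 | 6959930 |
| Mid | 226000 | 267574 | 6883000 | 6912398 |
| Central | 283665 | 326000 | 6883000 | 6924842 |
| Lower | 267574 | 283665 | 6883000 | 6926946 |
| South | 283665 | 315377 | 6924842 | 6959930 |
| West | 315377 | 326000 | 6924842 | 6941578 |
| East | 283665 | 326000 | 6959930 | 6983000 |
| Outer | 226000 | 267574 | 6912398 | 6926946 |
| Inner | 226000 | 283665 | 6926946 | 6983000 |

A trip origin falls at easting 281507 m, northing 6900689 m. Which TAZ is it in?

The point has easting = 281507 and northing = 6900689.
Only Lower satisfies 267574 ≤ easting ≤ 283665 and 6883000 ≤ northing ≤ 6926946.

Lower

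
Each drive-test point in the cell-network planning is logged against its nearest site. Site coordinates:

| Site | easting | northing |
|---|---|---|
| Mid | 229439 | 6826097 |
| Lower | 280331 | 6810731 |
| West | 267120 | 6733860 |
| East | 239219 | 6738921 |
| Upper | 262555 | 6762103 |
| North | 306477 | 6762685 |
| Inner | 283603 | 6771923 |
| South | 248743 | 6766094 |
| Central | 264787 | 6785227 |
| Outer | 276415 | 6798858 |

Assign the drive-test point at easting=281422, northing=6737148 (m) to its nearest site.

Squared distances to each site:
Mid: 10614156890.000; Lower: 5415648170.000; West: 215358148.000; East: 1784236738.000; Upper: 978715714.000; North: 1279891394.000; Inner: 1214057386.000; South: 1905787957.000; Central: 2588313466.000; Outer: 3833194149.000.
Minimum at West.

West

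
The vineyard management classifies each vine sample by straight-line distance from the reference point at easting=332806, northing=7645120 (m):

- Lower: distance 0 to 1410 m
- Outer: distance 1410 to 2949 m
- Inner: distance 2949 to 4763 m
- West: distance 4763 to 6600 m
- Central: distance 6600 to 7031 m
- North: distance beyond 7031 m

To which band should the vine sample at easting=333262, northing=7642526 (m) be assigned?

Distance = √((333262−332806)² + (7642526−7645120)²) = √(207936.000 + 6728836.000) = 2633.775 m.
1410 ≤ 2633.775 < 2949 → Outer.

Outer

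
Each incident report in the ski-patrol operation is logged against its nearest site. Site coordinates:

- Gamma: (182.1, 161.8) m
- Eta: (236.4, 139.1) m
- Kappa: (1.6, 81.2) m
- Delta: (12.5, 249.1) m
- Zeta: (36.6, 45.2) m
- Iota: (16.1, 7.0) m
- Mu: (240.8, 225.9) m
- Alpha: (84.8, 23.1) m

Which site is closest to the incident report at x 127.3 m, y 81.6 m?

Squared distances to each site:
Gamma: 9435.080; Eta: 15209.060; Kappa: 15800.650; Delta: 41235.290; Zeta: 9551.450; Iota: 17930.600; Mu: 33704.740; Alpha: 5228.500.
Minimum at Alpha.

Alpha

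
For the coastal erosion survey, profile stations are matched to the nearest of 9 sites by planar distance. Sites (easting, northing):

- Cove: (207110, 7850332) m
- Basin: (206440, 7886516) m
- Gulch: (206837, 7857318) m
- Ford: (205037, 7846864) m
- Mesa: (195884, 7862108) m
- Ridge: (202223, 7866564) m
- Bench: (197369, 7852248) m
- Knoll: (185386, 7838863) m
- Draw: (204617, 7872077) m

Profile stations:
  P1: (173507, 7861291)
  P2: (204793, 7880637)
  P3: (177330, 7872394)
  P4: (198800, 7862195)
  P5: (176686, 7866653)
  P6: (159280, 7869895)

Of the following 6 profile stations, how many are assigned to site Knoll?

0

P1 → Mesa
P2 → Basin
P3 → Mesa
P4 → Mesa
P5 → Mesa
P6 → Mesa
0 of the 6 go to Knoll.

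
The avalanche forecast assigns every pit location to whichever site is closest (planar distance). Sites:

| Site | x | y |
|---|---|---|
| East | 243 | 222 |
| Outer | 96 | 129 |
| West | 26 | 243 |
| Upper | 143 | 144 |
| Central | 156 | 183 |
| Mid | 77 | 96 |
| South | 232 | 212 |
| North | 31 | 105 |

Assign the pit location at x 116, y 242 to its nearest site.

Central

Squared distances to each site:
East: 16529.000; Outer: 13169.000; West: 8101.000; Upper: 10333.000; Central: 5081.000; Mid: 22837.000; South: 14356.000; North: 25994.000.
Minimum at Central.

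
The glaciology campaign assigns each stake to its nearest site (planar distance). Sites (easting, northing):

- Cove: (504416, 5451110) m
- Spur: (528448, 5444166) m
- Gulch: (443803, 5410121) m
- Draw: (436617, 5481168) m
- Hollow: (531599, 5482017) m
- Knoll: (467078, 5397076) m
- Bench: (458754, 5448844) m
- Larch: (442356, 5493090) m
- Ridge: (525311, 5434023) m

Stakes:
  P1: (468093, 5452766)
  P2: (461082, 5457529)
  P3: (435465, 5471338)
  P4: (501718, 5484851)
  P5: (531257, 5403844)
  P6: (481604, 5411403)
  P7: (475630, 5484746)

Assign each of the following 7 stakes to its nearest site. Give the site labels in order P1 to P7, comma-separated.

Bench, Bench, Draw, Hollow, Ridge, Knoll, Larch

P1 → Bench (d²=102599005.00)
P2 → Bench (d²=80848809.00)
P3 → Draw (d²=97956004.00)
P4 → Hollow (d²=900905717.00)
P5 → Ridge (d²=946126957.00)
P6 → Knoll (d²=416267605.00)
P7 → Larch (d²=1176781412.00)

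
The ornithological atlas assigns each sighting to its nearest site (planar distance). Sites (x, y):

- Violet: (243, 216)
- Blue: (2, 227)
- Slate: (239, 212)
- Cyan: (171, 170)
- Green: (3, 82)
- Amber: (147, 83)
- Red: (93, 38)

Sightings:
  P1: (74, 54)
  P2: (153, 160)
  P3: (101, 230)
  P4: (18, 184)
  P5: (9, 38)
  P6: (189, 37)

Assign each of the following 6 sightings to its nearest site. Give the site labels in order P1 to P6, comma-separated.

P1 → Red (d²=617.00)
P2 → Cyan (d²=424.00)
P3 → Cyan (d²=8500.00)
P4 → Blue (d²=2105.00)
P5 → Green (d²=1972.00)
P6 → Amber (d²=3880.00)

Red, Cyan, Cyan, Blue, Green, Amber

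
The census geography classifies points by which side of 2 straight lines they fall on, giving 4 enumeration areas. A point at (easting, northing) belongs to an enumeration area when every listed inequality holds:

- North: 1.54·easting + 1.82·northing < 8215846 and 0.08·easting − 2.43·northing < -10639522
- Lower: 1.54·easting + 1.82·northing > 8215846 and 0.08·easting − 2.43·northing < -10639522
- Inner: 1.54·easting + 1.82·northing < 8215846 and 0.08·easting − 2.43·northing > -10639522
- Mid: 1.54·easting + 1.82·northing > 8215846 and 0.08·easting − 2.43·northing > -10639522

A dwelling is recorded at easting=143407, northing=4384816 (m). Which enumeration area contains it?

North

1.54·143407 + 1.82·4384816 = 8201211.900, which is < 8215846
0.08·143407 − 2.43·4384816 = -10643630.320, which is < -10639522
This sign pattern matches North.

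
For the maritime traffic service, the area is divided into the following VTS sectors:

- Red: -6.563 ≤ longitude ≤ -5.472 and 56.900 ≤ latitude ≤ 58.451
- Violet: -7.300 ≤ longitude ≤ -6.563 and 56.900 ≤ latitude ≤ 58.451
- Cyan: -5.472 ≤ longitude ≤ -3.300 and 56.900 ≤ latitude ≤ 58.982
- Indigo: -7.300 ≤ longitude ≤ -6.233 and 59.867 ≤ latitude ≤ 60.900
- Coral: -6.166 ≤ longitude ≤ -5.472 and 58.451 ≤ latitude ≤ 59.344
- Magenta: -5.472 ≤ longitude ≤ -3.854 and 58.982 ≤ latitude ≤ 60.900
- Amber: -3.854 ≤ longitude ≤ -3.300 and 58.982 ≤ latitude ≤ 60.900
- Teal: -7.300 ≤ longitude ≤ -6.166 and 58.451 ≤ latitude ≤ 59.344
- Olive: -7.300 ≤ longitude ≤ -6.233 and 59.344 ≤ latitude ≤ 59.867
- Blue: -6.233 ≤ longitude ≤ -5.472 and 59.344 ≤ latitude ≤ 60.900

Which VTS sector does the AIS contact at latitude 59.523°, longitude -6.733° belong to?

The point has longitude = -6.733 and latitude = 59.523.
Only Olive satisfies -7.300 ≤ longitude ≤ -6.233 and 59.344 ≤ latitude ≤ 59.867.

Olive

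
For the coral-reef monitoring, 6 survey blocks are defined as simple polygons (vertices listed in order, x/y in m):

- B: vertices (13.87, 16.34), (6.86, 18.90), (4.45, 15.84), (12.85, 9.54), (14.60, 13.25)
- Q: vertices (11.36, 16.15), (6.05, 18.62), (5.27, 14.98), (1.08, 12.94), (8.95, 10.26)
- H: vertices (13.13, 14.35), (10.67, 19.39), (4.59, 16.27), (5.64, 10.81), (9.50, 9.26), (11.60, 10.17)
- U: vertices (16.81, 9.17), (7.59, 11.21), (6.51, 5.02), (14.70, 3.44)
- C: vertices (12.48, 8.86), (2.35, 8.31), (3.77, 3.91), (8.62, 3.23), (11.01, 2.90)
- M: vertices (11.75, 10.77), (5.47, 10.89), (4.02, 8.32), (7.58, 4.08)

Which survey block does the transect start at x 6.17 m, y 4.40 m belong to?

Cast a ray rightward from (6.17, 4.40). For each polygon, the edges (by vertex number in listed order) whose endpoints lie on opposite sides of y = 4.40, where each meets that height, and whether that is right or left of the point:
B: no edge straddles that height → 0 crossings.
Q: no edge straddles that height → 0 crossings.
H: no edge straddles that height → 0 crossings.
U: 3–4 at x≈9.724 (right), 4–1 at x≈15.054 (right) → 2 crossings.
C: 2–3 at x≈3.612 (left), 5–1 at x≈11.380 (right) → 1 crossing.
M: 3–4 at x≈7.311 (right), 4–1 at x≈7.779 (right) → 2 crossings.
Only C has an odd count, so the point is inside C.

C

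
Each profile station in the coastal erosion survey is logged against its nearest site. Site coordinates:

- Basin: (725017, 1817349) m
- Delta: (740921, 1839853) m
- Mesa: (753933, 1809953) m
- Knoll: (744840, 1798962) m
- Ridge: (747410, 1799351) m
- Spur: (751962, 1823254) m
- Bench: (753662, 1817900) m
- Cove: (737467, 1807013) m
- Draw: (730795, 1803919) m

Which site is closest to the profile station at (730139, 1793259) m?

Squared distances to each site:
Basin: 606562984.000; Delta: 2287252360.000; Mesa: 844844072.000; Knoll: 248643610.000; Ridge: 335399905.000; Spur: 1375943354.000; Bench: 1160510410.000; Cove: 242872100.000; Draw: 114065936.000.
Minimum at Draw.

Draw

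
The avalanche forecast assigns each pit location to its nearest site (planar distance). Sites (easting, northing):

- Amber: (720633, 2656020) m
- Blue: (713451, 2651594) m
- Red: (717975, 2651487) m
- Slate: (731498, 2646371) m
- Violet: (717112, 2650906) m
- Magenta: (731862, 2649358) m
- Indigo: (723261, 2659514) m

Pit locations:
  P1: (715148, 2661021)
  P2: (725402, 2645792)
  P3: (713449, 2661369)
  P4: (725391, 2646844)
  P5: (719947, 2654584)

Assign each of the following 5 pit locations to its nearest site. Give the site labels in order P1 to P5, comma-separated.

Amber, Slate, Amber, Slate, Amber

P1 → Amber (d²=55095226.00)
P2 → Slate (d²=37496457.00)
P3 → Amber (d²=80221657.00)
P4 → Slate (d²=37519178.00)
P5 → Amber (d²=2532692.00)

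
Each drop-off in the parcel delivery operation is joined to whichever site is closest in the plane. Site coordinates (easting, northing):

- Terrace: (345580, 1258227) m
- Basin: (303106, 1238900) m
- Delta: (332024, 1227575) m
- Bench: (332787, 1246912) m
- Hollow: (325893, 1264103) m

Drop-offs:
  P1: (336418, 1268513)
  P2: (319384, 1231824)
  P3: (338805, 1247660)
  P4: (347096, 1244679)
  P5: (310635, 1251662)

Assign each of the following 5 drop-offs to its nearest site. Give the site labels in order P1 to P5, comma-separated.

Hollow, Delta, Bench, Terrace, Basin

P1 → Hollow (d²=130223725.00)
P2 → Delta (d²=177823601.00)
P3 → Bench (d²=36775828.00)
P4 → Terrace (d²=185846560.00)
P5 → Basin (d²=219554485.00)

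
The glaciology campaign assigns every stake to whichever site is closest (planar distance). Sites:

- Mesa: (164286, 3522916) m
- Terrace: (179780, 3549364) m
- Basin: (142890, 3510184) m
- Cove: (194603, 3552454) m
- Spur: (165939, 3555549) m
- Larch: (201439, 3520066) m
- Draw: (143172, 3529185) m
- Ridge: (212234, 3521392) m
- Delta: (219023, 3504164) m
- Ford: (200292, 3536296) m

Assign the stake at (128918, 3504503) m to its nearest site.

Squared distances to each site:
Mesa: 1589933993.000; Terrace: 4599452365.000; Basin: 227490545.000; Cove: 6613817626.000; Spur: 3976248557.000; Larch: 5501502410.000; Draw: 812377640.000; Ridge: 7226794177.000; Delta: 8119025946.000; Ford: 6105042725.000.
Minimum at Basin.

Basin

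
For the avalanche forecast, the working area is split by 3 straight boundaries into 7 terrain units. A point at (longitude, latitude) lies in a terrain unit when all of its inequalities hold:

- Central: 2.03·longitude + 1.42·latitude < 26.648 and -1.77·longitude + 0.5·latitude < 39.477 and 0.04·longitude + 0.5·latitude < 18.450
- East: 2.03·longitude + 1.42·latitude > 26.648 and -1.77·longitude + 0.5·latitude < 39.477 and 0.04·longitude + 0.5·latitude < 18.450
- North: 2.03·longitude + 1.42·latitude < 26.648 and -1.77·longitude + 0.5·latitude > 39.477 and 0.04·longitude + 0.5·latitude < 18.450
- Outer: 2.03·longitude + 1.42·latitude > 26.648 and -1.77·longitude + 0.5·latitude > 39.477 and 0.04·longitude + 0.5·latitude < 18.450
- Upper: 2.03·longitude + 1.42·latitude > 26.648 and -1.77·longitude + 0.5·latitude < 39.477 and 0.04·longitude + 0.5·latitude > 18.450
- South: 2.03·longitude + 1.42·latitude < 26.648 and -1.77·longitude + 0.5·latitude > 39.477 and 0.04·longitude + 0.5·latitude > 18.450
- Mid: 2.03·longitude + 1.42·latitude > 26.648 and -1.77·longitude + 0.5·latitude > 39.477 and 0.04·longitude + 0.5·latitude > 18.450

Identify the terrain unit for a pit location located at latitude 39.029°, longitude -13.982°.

2.03·-13.982 + 1.42·39.029 = 27.038, which is > 26.648
-1.77·-13.982 + 0.5·39.029 = 44.263, which is > 39.477
0.04·-13.982 + 0.5·39.029 = 18.955, which is > 18.450
This sign pattern matches Mid.

Mid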